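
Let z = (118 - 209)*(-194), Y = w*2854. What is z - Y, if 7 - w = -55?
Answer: -159294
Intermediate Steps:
w = 62 (w = 7 - 1*(-55) = 7 + 55 = 62)
Y = 176948 (Y = 62*2854 = 176948)
z = 17654 (z = -91*(-194) = 17654)
z - Y = 17654 - 1*176948 = 17654 - 176948 = -159294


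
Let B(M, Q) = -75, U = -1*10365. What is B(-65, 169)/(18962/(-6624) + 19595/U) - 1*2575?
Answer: -27839069125/10877947 ≈ -2559.2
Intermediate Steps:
U = -10365
B(-65, 169)/(18962/(-6624) + 19595/U) - 1*2575 = -75/(18962/(-6624) + 19595/(-10365)) - 1*2575 = -75/(18962*(-1/6624) + 19595*(-1/10365)) - 2575 = -75/(-9481/3312 - 3919/2073) - 2575 = -75/(-10877947/2288592) - 2575 = -75*(-2288592/10877947) - 2575 = 171644400/10877947 - 2575 = -27839069125/10877947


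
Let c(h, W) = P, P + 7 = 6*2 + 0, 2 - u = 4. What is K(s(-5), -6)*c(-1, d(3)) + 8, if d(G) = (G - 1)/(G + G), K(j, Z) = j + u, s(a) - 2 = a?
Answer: -17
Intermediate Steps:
u = -2 (u = 2 - 1*4 = 2 - 4 = -2)
s(a) = 2 + a
K(j, Z) = -2 + j (K(j, Z) = j - 2 = -2 + j)
d(G) = (-1 + G)/(2*G) (d(G) = (-1 + G)/((2*G)) = (-1 + G)*(1/(2*G)) = (-1 + G)/(2*G))
P = 5 (P = -7 + (6*2 + 0) = -7 + (12 + 0) = -7 + 12 = 5)
c(h, W) = 5
K(s(-5), -6)*c(-1, d(3)) + 8 = (-2 + (2 - 5))*5 + 8 = (-2 - 3)*5 + 8 = -5*5 + 8 = -25 + 8 = -17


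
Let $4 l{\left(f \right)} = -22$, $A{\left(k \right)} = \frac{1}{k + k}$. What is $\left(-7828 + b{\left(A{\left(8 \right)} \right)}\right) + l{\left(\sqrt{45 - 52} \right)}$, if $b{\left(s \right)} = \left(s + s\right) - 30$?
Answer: $- \frac{62907}{8} \approx -7863.4$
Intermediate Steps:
$A{\left(k \right)} = \frac{1}{2 k}$
$l{\left(f \right)} = - \frac{11}{2}$ ($l{\left(f \right)} = \frac{1}{4} \left(-22\right) = - \frac{11}{2}$)
$b{\left(s \right)} = -30 + 2 s$ ($b{\left(s \right)} = 2 s - 30 = -30 + 2 s$)
$\left(-7828 + b{\left(A{\left(8 \right)} \right)}\right) + l{\left(\sqrt{45 - 52} \right)} = \left(-7828 - \left(30 - 2 \frac{1}{2 \cdot 8}\right)\right) - \frac{11}{2} = \left(-7828 - \left(30 - 2 \cdot \frac{1}{2} \cdot \frac{1}{8}\right)\right) - \frac{11}{2} = \left(-7828 + \left(-30 + 2 \cdot \frac{1}{16}\right)\right) - \frac{11}{2} = \left(-7828 + \left(-30 + \frac{1}{8}\right)\right) - \frac{11}{2} = \left(-7828 - \frac{239}{8}\right) - \frac{11}{2} = - \frac{62863}{8} - \frac{11}{2} = - \frac{62907}{8}$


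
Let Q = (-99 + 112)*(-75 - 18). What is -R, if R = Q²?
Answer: -1461681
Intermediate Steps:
Q = -1209 (Q = 13*(-93) = -1209)
R = 1461681 (R = (-1209)² = 1461681)
-R = -1*1461681 = -1461681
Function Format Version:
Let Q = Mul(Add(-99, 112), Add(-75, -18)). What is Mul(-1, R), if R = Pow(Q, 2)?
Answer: -1461681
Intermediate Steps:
Q = -1209 (Q = Mul(13, -93) = -1209)
R = 1461681 (R = Pow(-1209, 2) = 1461681)
Mul(-1, R) = Mul(-1, 1461681) = -1461681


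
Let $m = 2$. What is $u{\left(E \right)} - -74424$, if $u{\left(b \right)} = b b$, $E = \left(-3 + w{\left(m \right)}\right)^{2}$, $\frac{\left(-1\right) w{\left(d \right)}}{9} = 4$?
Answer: $2387865$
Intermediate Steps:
$w{\left(d \right)} = -36$ ($w{\left(d \right)} = \left(-9\right) 4 = -36$)
$E = 1521$ ($E = \left(-3 - 36\right)^{2} = \left(-39\right)^{2} = 1521$)
$u{\left(b \right)} = b^{2}$
$u{\left(E \right)} - -74424 = 1521^{2} - -74424 = 2313441 + 74424 = 2387865$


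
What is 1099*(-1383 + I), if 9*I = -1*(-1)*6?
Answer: -4557553/3 ≈ -1.5192e+6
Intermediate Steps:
I = ⅔ (I = (-1*(-1)*6)/9 = (1*6)/9 = (⅑)*6 = ⅔ ≈ 0.66667)
1099*(-1383 + I) = 1099*(-1383 + ⅔) = 1099*(-4147/3) = -4557553/3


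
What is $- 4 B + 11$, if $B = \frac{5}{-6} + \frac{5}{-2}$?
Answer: $\frac{73}{3} \approx 24.333$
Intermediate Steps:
$B = - \frac{10}{3}$ ($B = 5 \left(- \frac{1}{6}\right) + 5 \left(- \frac{1}{2}\right) = - \frac{5}{6} - \frac{5}{2} = - \frac{10}{3} \approx -3.3333$)
$- 4 B + 11 = \left(-4\right) \left(- \frac{10}{3}\right) + 11 = \frac{40}{3} + 11 = \frac{73}{3}$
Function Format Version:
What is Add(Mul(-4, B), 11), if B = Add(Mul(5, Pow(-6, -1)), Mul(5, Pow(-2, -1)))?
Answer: Rational(73, 3) ≈ 24.333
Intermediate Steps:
B = Rational(-10, 3) (B = Add(Mul(5, Rational(-1, 6)), Mul(5, Rational(-1, 2))) = Add(Rational(-5, 6), Rational(-5, 2)) = Rational(-10, 3) ≈ -3.3333)
Add(Mul(-4, B), 11) = Add(Mul(-4, Rational(-10, 3)), 11) = Add(Rational(40, 3), 11) = Rational(73, 3)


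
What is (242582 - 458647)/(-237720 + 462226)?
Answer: -216065/224506 ≈ -0.96240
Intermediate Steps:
(242582 - 458647)/(-237720 + 462226) = -216065/224506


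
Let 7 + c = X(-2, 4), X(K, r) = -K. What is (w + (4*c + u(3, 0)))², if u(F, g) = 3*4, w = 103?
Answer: 9025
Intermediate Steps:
c = -5 (c = -7 - 1*(-2) = -7 + 2 = -5)
u(F, g) = 12
(w + (4*c + u(3, 0)))² = (103 + (4*(-5) + 12))² = (103 + (-20 + 12))² = (103 - 8)² = 95² = 9025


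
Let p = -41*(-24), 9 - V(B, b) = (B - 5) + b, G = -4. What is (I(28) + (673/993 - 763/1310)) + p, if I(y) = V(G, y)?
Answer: 1267132391/1300830 ≈ 974.10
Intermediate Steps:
V(B, b) = 14 - B - b (V(B, b) = 9 - ((B - 5) + b) = 9 - ((-5 + B) + b) = 9 - (-5 + B + b) = 9 + (5 - B - b) = 14 - B - b)
I(y) = 18 - y (I(y) = 14 - 1*(-4) - y = 14 + 4 - y = 18 - y)
p = 984
(I(28) + (673/993 - 763/1310)) + p = ((18 - 1*28) + (673/993 - 763/1310)) + 984 = ((18 - 28) + (673*(1/993) - 763*1/1310)) + 984 = (-10 + (673/993 - 763/1310)) + 984 = (-10 + 123971/1300830) + 984 = -12884329/1300830 + 984 = 1267132391/1300830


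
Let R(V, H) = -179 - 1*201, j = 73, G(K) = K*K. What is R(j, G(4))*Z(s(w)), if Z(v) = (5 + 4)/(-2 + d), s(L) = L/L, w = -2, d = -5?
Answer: 3420/7 ≈ 488.57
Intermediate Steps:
s(L) = 1
G(K) = K²
Z(v) = -9/7 (Z(v) = (5 + 4)/(-2 - 5) = 9/(-7) = 9*(-⅐) = -9/7)
R(V, H) = -380 (R(V, H) = -179 - 201 = -380)
R(j, G(4))*Z(s(w)) = -380*(-9/7) = 3420/7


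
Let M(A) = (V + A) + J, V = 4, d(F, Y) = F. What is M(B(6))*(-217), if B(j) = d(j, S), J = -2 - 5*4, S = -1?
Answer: 2604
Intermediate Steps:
J = -22 (J = -2 - 20 = -22)
B(j) = j
M(A) = -18 + A (M(A) = (4 + A) - 22 = -18 + A)
M(B(6))*(-217) = (-18 + 6)*(-217) = -12*(-217) = 2604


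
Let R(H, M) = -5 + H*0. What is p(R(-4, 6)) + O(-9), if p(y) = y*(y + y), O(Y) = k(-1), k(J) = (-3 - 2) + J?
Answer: 44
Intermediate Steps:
k(J) = -5 + J
O(Y) = -6 (O(Y) = -5 - 1 = -6)
R(H, M) = -5 (R(H, M) = -5 + 0 = -5)
p(y) = 2*y² (p(y) = y*(2*y) = 2*y²)
p(R(-4, 6)) + O(-9) = 2*(-5)² - 6 = 2*25 - 6 = 50 - 6 = 44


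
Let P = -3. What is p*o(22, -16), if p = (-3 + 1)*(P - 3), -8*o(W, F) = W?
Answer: -33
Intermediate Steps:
o(W, F) = -W/8
p = 12 (p = (-3 + 1)*(-3 - 3) = -2*(-6) = 12)
p*o(22, -16) = 12*(-⅛*22) = 12*(-11/4) = -33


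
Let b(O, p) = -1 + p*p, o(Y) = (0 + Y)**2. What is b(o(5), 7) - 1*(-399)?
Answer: 447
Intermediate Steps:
o(Y) = Y**2
b(O, p) = -1 + p**2
b(o(5), 7) - 1*(-399) = (-1 + 7**2) - 1*(-399) = (-1 + 49) + 399 = 48 + 399 = 447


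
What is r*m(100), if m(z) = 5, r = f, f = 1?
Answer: 5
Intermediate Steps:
r = 1
r*m(100) = 1*5 = 5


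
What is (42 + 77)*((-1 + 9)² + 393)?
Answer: 54383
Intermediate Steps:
(42 + 77)*((-1 + 9)² + 393) = 119*(8² + 393) = 119*(64 + 393) = 119*457 = 54383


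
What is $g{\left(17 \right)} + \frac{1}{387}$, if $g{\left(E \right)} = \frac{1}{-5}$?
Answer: $- \frac{382}{1935} \approx -0.19742$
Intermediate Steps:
$g{\left(E \right)} = - \frac{1}{5}$
$g{\left(17 \right)} + \frac{1}{387} = - \frac{1}{5} + \frac{1}{387} = - \frac{382}{1935}$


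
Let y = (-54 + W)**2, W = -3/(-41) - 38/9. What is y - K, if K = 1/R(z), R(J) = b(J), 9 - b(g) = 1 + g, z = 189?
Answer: 83333051830/24645141 ≈ 3381.3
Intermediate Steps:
b(g) = 8 - g (b(g) = 9 - (1 + g) = 9 + (-1 - g) = 8 - g)
R(J) = 8 - J
K = -1/181 (K = 1/(8 - 1*189) = 1/(8 - 189) = 1/(-181) = -1/181 ≈ -0.0055249)
W = -1531/369 (W = -3*(-1/41) - 38*1/9 = 3/41 - 38/9 = -1531/369 ≈ -4.1490)
y = 460402849/136161 (y = (-54 - 1531/369)**2 = (-21457/369)**2 = 460402849/136161 ≈ 3381.3)
y - K = 460402849/136161 - 1*(-1/181) = 460402849/136161 + 1/181 = 83333051830/24645141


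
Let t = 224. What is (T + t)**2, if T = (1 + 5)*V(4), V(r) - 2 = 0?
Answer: 55696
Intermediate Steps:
V(r) = 2 (V(r) = 2 + 0 = 2)
T = 12 (T = (1 + 5)*2 = 6*2 = 12)
(T + t)**2 = (12 + 224)**2 = 236**2 = 55696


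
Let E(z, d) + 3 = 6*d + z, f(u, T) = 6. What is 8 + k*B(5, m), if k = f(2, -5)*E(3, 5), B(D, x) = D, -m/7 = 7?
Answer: 908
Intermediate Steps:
m = -49 (m = -7*7 = -49)
E(z, d) = -3 + z + 6*d (E(z, d) = -3 + (6*d + z) = -3 + (z + 6*d) = -3 + z + 6*d)
k = 180 (k = 6*(-3 + 3 + 6*5) = 6*(-3 + 3 + 30) = 6*30 = 180)
8 + k*B(5, m) = 8 + 180*5 = 8 + 900 = 908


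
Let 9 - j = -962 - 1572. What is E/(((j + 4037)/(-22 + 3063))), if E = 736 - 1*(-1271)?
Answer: 6103287/6580 ≈ 927.55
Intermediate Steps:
E = 2007 (E = 736 + 1271 = 2007)
j = 2543 (j = 9 - (-962 - 1572) = 9 - 1*(-2534) = 9 + 2534 = 2543)
E/(((j + 4037)/(-22 + 3063))) = 2007/(((2543 + 4037)/(-22 + 3063))) = 2007/((6580/3041)) = 2007/((6580*(1/3041))) = 2007/(6580/3041) = 2007*(3041/6580) = 6103287/6580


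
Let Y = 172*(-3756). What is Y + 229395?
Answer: -416637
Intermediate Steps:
Y = -646032
Y + 229395 = -646032 + 229395 = -416637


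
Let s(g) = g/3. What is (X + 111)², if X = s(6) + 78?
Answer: 36481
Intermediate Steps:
s(g) = g/3 (s(g) = g*(⅓) = g/3)
X = 80 (X = (⅓)*6 + 78 = 2 + 78 = 80)
(X + 111)² = (80 + 111)² = 191² = 36481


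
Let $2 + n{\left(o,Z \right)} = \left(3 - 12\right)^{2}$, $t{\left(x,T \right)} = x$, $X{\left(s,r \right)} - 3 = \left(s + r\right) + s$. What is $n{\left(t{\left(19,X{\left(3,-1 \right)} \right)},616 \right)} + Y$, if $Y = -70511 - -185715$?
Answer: $115283$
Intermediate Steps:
$X{\left(s,r \right)} = 3 + r + 2 s$ ($X{\left(s,r \right)} = 3 + \left(\left(s + r\right) + s\right) = 3 + \left(\left(r + s\right) + s\right) = 3 + \left(r + 2 s\right) = 3 + r + 2 s$)
$n{\left(o,Z \right)} = 79$ ($n{\left(o,Z \right)} = -2 + \left(3 - 12\right)^{2} = -2 + \left(-9\right)^{2} = -2 + 81 = 79$)
$Y = 115204$ ($Y = -70511 + 185715 = 115204$)
$n{\left(t{\left(19,X{\left(3,-1 \right)} \right)},616 \right)} + Y = 79 + 115204 = 115283$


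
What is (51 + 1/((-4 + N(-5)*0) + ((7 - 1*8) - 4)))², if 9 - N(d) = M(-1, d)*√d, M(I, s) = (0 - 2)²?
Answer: 209764/81 ≈ 2589.7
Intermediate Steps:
M(I, s) = 4 (M(I, s) = (-2)² = 4)
N(d) = 9 - 4*√d
(51 + 1/((-4 + N(-5)*0) + ((7 - 1*8) - 4)))² = (51 + 1/((-4 + (9 - 4*I*√5)*0) + ((7 - 1*8) - 4)))² = (51 + 1/((-4 + (9 - 4*I*√5)*0) + ((7 - 8) - 4)))² = (51 + 1/((-4 + (9 - 4*I*√5)*0) + (-1 - 4)))² = (51 + 1/((-4 + 0) - 5))² = (51 + 1/(-4 - 5))² = (51 + 1/(-9))² = (51 - ⅑)² = (458/9)² = 209764/81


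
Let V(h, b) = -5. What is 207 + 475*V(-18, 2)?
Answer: -2168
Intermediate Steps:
207 + 475*V(-18, 2) = 207 + 475*(-5) = 207 - 2375 = -2168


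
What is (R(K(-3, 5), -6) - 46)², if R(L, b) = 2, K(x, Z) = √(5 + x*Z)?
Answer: 1936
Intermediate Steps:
K(x, Z) = √(5 + Z*x)
(R(K(-3, 5), -6) - 46)² = (2 - 46)² = (-44)² = 1936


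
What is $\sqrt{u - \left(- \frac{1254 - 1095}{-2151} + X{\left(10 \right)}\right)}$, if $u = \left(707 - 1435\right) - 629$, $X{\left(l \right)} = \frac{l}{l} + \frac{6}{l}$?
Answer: $\frac{i \sqrt{17461982910}}{3585} \approx 36.86 i$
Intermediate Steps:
$X{\left(l \right)} = 1 + \frac{6}{l}$
$u = -1357$ ($u = -728 - 629 = -1357$)
$\sqrt{u - \left(- \frac{1254 - 1095}{-2151} + X{\left(10 \right)}\right)} = \sqrt{-1357 + \left(\frac{1254 - 1095}{-2151} - \frac{6 + 10}{10}\right)} = \sqrt{-1357 + \left(159 \left(- \frac{1}{2151}\right) - \frac{1}{10} \cdot 16\right)} = \sqrt{-1357 - \frac{6001}{3585}} = \sqrt{- \frac{4870846}{3585}} = \frac{i \sqrt{17461982910}}{3585}$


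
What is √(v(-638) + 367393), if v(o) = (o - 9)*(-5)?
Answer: 2*√92657 ≈ 608.79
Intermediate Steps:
v(o) = 45 - 5*o (v(o) = (-9 + o)*(-5) = 45 - 5*o)
√(v(-638) + 367393) = √((45 - 5*(-638)) + 367393) = √((45 + 3190) + 367393) = √(3235 + 367393) = √370628 = 2*√92657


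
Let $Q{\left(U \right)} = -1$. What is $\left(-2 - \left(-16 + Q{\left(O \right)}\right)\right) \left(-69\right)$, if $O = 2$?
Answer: $-1035$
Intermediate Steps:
$\left(-2 - \left(-16 + Q{\left(O \right)}\right)\right) \left(-69\right) = \left(-2 + \left(16 - -1\right)\right) \left(-69\right) = \left(-2 + \left(16 + 1\right)\right) \left(-69\right) = \left(-2 + 17\right) \left(-69\right) = 15 \left(-69\right) = -1035$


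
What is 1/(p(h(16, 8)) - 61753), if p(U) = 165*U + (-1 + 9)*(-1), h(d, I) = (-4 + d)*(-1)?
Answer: -1/63741 ≈ -1.5688e-5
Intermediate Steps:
h(d, I) = 4 - d
p(U) = -8 + 165*U (p(U) = 165*U + 8*(-1) = 165*U - 8 = -8 + 165*U)
1/(p(h(16, 8)) - 61753) = 1/((-8 + 165*(4 - 1*16)) - 61753) = 1/((-8 + 165*(4 - 16)) - 61753) = 1/((-8 + 165*(-12)) - 61753) = 1/((-8 - 1980) - 61753) = 1/(-1988 - 61753) = 1/(-63741) = -1/63741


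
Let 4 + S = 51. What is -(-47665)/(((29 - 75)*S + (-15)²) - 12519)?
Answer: -47665/14456 ≈ -3.2972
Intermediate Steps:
S = 47 (S = -4 + 51 = 47)
-(-47665)/(((29 - 75)*S + (-15)²) - 12519) = -(-47665)/(((29 - 75)*47 + (-15)²) - 12519) = -(-47665)/((-46*47 + 225) - 12519) = -(-47665)/((-2162 + 225) - 12519) = -(-47665)/(-1937 - 12519) = -(-47665)/(-14456) = -(-47665)*(-1)/14456 = -1*47665/14456 = -47665/14456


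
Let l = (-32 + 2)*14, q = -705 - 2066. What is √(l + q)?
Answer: I*√3191 ≈ 56.489*I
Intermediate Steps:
q = -2771
l = -420 (l = -30*14 = -420)
√(l + q) = √(-420 - 2771) = √(-3191) = I*√3191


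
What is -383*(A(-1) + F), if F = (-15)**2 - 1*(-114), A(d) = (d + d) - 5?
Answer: -127156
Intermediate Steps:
A(d) = -5 + 2*d (A(d) = 2*d - 5 = -5 + 2*d)
F = 339 (F = 225 + 114 = 339)
-383*(A(-1) + F) = -383*((-5 + 2*(-1)) + 339) = -383*((-5 - 2) + 339) = -383*(-7 + 339) = -383*332 = -127156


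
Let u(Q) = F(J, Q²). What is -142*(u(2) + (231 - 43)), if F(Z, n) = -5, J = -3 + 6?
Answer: -25986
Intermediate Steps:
J = 3
u(Q) = -5
-142*(u(2) + (231 - 43)) = -142*(-5 + (231 - 43)) = -142*(-5 + 188) = -142*183 = -25986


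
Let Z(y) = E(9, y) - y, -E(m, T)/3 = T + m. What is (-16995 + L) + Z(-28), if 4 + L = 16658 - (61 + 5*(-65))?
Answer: 8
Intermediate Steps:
E(m, T) = -3*T - 3*m (E(m, T) = -3*(T + m) = -3*T - 3*m)
Z(y) = -27 - 4*y (Z(y) = (-3*y - 3*9) - y = (-3*y - 27) - y = (-27 - 3*y) - y = -27 - 4*y)
L = 16918 (L = -4 + (16658 - (61 + 5*(-65))) = -4 + (16658 - (61 - 325)) = -4 + (16658 - 1*(-264)) = -4 + (16658 + 264) = -4 + 16922 = 16918)
(-16995 + L) + Z(-28) = (-16995 + 16918) + (-27 - 4*(-28)) = -77 + (-27 + 112) = -77 + 85 = 8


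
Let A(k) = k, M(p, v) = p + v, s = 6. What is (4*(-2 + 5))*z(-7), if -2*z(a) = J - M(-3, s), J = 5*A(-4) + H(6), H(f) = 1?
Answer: 132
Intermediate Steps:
J = -19 (J = 5*(-4) + 1 = -20 + 1 = -19)
z(a) = 11 (z(a) = -(-19 - (-3 + 6))/2 = -(-19 - 1*3)/2 = -(-19 - 3)/2 = -1/2*(-22) = 11)
(4*(-2 + 5))*z(-7) = (4*(-2 + 5))*11 = (4*3)*11 = 12*11 = 132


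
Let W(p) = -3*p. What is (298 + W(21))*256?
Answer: 60160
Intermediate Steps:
(298 + W(21))*256 = (298 - 3*21)*256 = (298 - 63)*256 = 235*256 = 60160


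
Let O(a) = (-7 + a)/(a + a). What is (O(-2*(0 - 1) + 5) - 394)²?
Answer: 155236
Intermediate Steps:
O(a) = (-7 + a)/(2*a) (O(a) = (-7 + a)/((2*a)) = (-7 + a)*(1/(2*a)) = (-7 + a)/(2*a))
(O(-2*(0 - 1) + 5) - 394)² = ((-7 + (-2*(0 - 1) + 5))/(2*(-2*(0 - 1) + 5)) - 394)² = ((-7 + (-2*(-1) + 5))/(2*(-2*(-1) + 5)) - 394)² = ((-7 + (2 + 5))/(2*(2 + 5)) - 394)² = ((½)*(-7 + 7)/7 - 394)² = ((½)*(⅐)*0 - 394)² = (0 - 394)² = (-394)² = 155236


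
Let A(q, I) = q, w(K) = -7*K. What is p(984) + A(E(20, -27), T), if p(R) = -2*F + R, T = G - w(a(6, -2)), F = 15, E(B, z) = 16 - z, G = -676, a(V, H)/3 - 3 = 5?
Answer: 997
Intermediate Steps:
a(V, H) = 24 (a(V, H) = 9 + 3*5 = 9 + 15 = 24)
T = -508 (T = -676 - (-7)*24 = -676 - 1*(-168) = -676 + 168 = -508)
p(R) = -30 + R (p(R) = -2*15 + R = -30 + R)
p(984) + A(E(20, -27), T) = (-30 + 984) + (16 - 1*(-27)) = 954 + (16 + 27) = 954 + 43 = 997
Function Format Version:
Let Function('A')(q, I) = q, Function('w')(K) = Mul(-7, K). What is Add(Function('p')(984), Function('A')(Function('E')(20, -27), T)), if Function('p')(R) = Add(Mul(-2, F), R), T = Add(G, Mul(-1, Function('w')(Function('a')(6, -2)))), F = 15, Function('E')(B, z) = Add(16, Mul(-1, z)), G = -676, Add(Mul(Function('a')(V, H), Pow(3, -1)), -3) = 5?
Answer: 997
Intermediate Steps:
Function('a')(V, H) = 24 (Function('a')(V, H) = Add(9, Mul(3, 5)) = Add(9, 15) = 24)
T = -508 (T = Add(-676, Mul(-1, Mul(-7, 24))) = Add(-676, Mul(-1, -168)) = Add(-676, 168) = -508)
Function('p')(R) = Add(-30, R) (Function('p')(R) = Add(Mul(-2, 15), R) = Add(-30, R))
Add(Function('p')(984), Function('A')(Function('E')(20, -27), T)) = Add(Add(-30, 984), Add(16, Mul(-1, -27))) = Add(954, Add(16, 27)) = Add(954, 43) = 997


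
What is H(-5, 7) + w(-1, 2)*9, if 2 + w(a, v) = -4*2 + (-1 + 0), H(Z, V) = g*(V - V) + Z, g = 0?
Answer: -104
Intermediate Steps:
H(Z, V) = Z (H(Z, V) = 0*(V - V) + Z = 0*0 + Z = 0 + Z = Z)
w(a, v) = -11 (w(a, v) = -2 + (-4*2 + (-1 + 0)) = -2 + (-8 - 1) = -2 - 9 = -11)
H(-5, 7) + w(-1, 2)*9 = -5 - 11*9 = -5 - 99 = -104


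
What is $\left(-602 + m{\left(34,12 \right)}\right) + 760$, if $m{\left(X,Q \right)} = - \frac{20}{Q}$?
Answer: $\frac{469}{3} \approx 156.33$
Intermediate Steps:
$\left(-602 + m{\left(34,12 \right)}\right) + 760 = \left(-602 - \frac{20}{12}\right) + 760 = \left(-602 - \frac{5}{3}\right) + 760 = - \frac{1811}{3} + 760 = \frac{469}{3}$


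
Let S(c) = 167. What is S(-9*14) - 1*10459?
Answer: -10292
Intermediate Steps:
S(-9*14) - 1*10459 = 167 - 1*10459 = 167 - 10459 = -10292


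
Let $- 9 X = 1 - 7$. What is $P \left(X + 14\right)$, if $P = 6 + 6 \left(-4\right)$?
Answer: $-264$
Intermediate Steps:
$X = \frac{2}{3}$ ($X = - \frac{1 - 7}{9} = \left(- \frac{1}{9}\right) \left(-6\right) = \frac{2}{3} \approx 0.66667$)
$P = -18$ ($P = 6 - 24 = -18$)
$P \left(X + 14\right) = - 18 \left(\frac{2}{3} + 14\right) = \left(-18\right) \frac{44}{3} = -264$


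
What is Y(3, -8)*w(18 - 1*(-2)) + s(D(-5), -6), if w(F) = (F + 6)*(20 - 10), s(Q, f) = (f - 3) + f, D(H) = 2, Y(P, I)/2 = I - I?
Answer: -15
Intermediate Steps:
Y(P, I) = 0 (Y(P, I) = 2*(I - I) = 2*0 = 0)
s(Q, f) = -3 + 2*f (s(Q, f) = (-3 + f) + f = -3 + 2*f)
w(F) = 60 + 10*F (w(F) = (6 + F)*10 = 60 + 10*F)
Y(3, -8)*w(18 - 1*(-2)) + s(D(-5), -6) = 0*(60 + 10*(18 - 1*(-2))) + (-3 + 2*(-6)) = 0*(60 + 10*(18 + 2)) + (-3 - 12) = 0*(60 + 10*20) - 15 = 0*(60 + 200) - 15 = 0*260 - 15 = 0 - 15 = -15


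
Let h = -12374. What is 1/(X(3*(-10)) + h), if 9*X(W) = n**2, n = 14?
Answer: -9/111170 ≈ -8.0957e-5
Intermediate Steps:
X(W) = 196/9 (X(W) = (1/9)*14**2 = (1/9)*196 = 196/9)
1/(X(3*(-10)) + h) = 1/(196/9 - 12374) = 1/(-111170/9) = -9/111170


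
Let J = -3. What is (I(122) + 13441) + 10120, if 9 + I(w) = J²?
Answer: 23561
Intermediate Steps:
I(w) = 0 (I(w) = -9 + (-3)² = -9 + 9 = 0)
(I(122) + 13441) + 10120 = (0 + 13441) + 10120 = 13441 + 10120 = 23561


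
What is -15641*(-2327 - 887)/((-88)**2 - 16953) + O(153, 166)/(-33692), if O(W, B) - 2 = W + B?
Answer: -1693705658497/310269628 ≈ -5458.8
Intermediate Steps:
O(W, B) = 2 + B + W (O(W, B) = 2 + (W + B) = 2 + (B + W) = 2 + B + W)
-15641*(-2327 - 887)/((-88)**2 - 16953) + O(153, 166)/(-33692) = -15641*(-2327 - 887)/((-88)**2 - 16953) + (2 + 166 + 153)/(-33692) = -15641*(-3214/(7744 - 16953)) + 321*(-1/33692) = -15641/((-9209*(-1/3214))) - 321/33692 = -15641/9209/3214 - 321/33692 = -15641*3214/9209 - 321/33692 = -50270174/9209 - 321/33692 = -1693705658497/310269628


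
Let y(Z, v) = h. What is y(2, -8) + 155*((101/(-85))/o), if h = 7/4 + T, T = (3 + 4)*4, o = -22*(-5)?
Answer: 105003/3740 ≈ 28.076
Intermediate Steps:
o = 110
T = 28 (T = 7*4 = 28)
h = 119/4 (h = 7/4 + 28 = 119/4 ≈ 29.750)
y(Z, v) = 119/4
y(2, -8) + 155*((101/(-85))/o) = 119/4 + 155*((101/(-85))/110) = 119/4 + 155*((101*(-1/85))*(1/110)) = 119/4 + 155*(-101/85*1/110) = 119/4 + 155*(-101/9350) = 119/4 - 3131/1870 = 105003/3740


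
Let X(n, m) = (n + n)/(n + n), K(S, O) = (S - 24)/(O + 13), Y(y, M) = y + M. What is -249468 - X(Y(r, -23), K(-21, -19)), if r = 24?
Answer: -249469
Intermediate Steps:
Y(y, M) = M + y
K(S, O) = (-24 + S)/(13 + O)
X(n, m) = 1 (X(n, m) = (2*n)/((2*n)) = (2*n)*(1/(2*n)) = 1)
-249468 - X(Y(r, -23), K(-21, -19)) = -249468 - 1*1 = -249468 - 1 = -249469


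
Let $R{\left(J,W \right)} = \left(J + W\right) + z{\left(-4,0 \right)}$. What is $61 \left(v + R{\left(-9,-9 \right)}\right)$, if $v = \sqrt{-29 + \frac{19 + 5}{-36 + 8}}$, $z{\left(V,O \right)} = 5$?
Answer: $-793 + \frac{61 i \sqrt{1463}}{7} \approx -793.0 + 333.31 i$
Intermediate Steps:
$R{\left(J,W \right)} = 5 + J + W$ ($R{\left(J,W \right)} = \left(J + W\right) + 5 = 5 + J + W$)
$v = \frac{i \sqrt{1463}}{7}$ ($v = \sqrt{-29 + \frac{24}{-28}} = \sqrt{-29 + 24 \left(- \frac{1}{28}\right)} = \sqrt{-29 - \frac{6}{7}} = \sqrt{- \frac{209}{7}} = \frac{i \sqrt{1463}}{7} \approx 5.4642 i$)
$61 \left(v + R{\left(-9,-9 \right)}\right) = 61 \left(\frac{i \sqrt{1463}}{7} - 13\right) = 61 \left(-13 + \frac{i \sqrt{1463}}{7}\right) = -793 + \frac{61 i \sqrt{1463}}{7}$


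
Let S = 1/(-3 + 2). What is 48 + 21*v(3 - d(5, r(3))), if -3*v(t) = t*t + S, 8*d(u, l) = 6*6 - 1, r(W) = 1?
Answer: 2673/64 ≈ 41.766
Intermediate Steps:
d(u, l) = 35/8 (d(u, l) = (6*6 - 1)/8 = (36 - 1)/8 = (⅛)*35 = 35/8)
S = -1 (S = 1/(-1) = -1)
v(t) = ⅓ - t²/3 (v(t) = -(t*t - 1)/3 = -(t² - 1)/3 = -(-1 + t²)/3 = ⅓ - t²/3)
48 + 21*v(3 - d(5, r(3))) = 48 + 21*(⅓ - (3 - 1*35/8)²/3) = 48 + 21*(⅓ - (3 - 35/8)²/3) = 48 + 21*(⅓ - (-11/8)²/3) = 48 + 21*(⅓ - ⅓*121/64) = 48 + 21*(⅓ - 121/192) = 48 + 21*(-19/64) = 48 - 399/64 = 2673/64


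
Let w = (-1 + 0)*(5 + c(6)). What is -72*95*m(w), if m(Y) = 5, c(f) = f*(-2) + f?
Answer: -34200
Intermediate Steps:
c(f) = -f (c(f) = -2*f + f = -f)
w = 1 (w = (-1 + 0)*(5 - 1*6) = -(5 - 6) = -1*(-1) = 1)
-72*95*m(w) = -72*95*5 = -6840*5 = -1*34200 = -34200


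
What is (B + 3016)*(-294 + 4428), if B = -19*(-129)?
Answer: 22600578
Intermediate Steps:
B = 2451
(B + 3016)*(-294 + 4428) = (2451 + 3016)*(-294 + 4428) = 5467*4134 = 22600578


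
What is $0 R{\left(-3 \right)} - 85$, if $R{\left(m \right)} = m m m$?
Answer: $-85$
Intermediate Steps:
$R{\left(m \right)} = m^{3}$ ($R{\left(m \right)} = m^{2} m = m^{3}$)
$0 R{\left(-3 \right)} - 85 = 0 \left(-3\right)^{3} - 85 = 0 \left(-27\right) - 85 = 0 - 85 = -85$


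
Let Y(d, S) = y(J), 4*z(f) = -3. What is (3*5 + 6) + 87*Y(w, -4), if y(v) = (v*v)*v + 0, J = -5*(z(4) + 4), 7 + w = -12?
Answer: -23891031/64 ≈ -3.7330e+5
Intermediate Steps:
z(f) = -¾ (z(f) = (¼)*(-3) = -¾)
w = -19 (w = -7 - 12 = -19)
J = -65/4 (J = -5*(-¾ + 4) = -5*13/4 = -65/4 ≈ -16.250)
y(v) = v³ (y(v) = v²*v + 0 = v³ + 0 = v³)
Y(d, S) = -274625/64 (Y(d, S) = (-65/4)³ = -274625/64)
(3*5 + 6) + 87*Y(w, -4) = (3*5 + 6) + 87*(-274625/64) = (15 + 6) - 23892375/64 = 21 - 23892375/64 = -23891031/64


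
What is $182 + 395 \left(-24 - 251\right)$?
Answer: $-108443$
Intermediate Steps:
$182 + 395 \left(-24 - 251\right) = 182 + 395 \left(-275\right) = 182 - 108625 = -108443$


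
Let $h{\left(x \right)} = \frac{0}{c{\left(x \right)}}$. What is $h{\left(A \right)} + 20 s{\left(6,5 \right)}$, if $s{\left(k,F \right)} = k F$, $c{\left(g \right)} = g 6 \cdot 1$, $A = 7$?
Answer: $600$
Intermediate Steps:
$c{\left(g \right)} = 6 g$ ($c{\left(g \right)} = g 6 = 6 g$)
$s{\left(k,F \right)} = F k$
$h{\left(x \right)} = 0$ ($h{\left(x \right)} = \frac{0}{6 x} = 0 \frac{1}{6 x} = 0$)
$h{\left(A \right)} + 20 s{\left(6,5 \right)} = 0 + 20 \cdot 5 \cdot 6 = 0 + 20 \cdot 30 = 0 + 600 = 600$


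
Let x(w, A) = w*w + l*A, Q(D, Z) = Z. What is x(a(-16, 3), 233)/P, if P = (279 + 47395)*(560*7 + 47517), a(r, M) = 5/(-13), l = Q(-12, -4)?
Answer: -157483/414423073922 ≈ -3.8001e-7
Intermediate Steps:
l = -4
a(r, M) = -5/13 (a(r, M) = 5*(-1/13) = -5/13)
x(w, A) = w**2 - 4*A (x(w, A) = w*w - 4*A = w**2 - 4*A)
P = 2452207538 (P = 47674*(3920 + 47517) = 47674*51437 = 2452207538)
x(a(-16, 3), 233)/P = ((-5/13)**2 - 4*233)/2452207538 = (25/169 - 932)*(1/2452207538) = -157483/169*1/2452207538 = -157483/414423073922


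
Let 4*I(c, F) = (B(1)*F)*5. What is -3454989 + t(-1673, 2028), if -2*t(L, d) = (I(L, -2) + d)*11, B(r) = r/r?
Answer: -13864517/4 ≈ -3.4661e+6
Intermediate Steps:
B(r) = 1
I(c, F) = 5*F/4 (I(c, F) = ((1*F)*5)/4 = (F*5)/4 = (5*F)/4 = 5*F/4)
t(L, d) = 55/4 - 11*d/2 (t(L, d) = -((5/4)*(-2) + d)*11/2 = -(-5/2 + d)*11/2 = -(-55/2 + 11*d)/2 = 55/4 - 11*d/2)
-3454989 + t(-1673, 2028) = -3454989 + (55/4 - 11/2*2028) = -3454989 + (55/4 - 11154) = -3454989 - 44561/4 = -13864517/4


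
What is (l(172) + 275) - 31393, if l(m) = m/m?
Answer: -31117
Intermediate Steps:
l(m) = 1
(l(172) + 275) - 31393 = (1 + 275) - 31393 = 276 - 31393 = -31117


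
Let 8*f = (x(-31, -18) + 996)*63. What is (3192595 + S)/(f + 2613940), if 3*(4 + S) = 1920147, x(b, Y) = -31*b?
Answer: 4380160/3004973 ≈ 1.4576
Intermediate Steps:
S = 640045 (S = -4 + (⅓)*1920147 = -4 + 640049 = 640045)
f = 123291/8 (f = ((-31*(-31) + 996)*63)/8 = ((961 + 996)*63)/8 = (1957*63)/8 = (⅛)*123291 = 123291/8 ≈ 15411.)
(3192595 + S)/(f + 2613940) = (3192595 + 640045)/(123291/8 + 2613940) = 3832640/(21034811/8) = 3832640*(8/21034811) = 4380160/3004973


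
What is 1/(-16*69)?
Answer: -1/1104 ≈ -0.00090580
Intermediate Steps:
1/(-16*69) = 1/(-1104) = -1/1104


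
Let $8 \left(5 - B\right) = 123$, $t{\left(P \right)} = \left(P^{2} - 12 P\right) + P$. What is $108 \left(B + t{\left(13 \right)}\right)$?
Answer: $\frac{3375}{2} \approx 1687.5$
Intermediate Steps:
$t{\left(P \right)} = P^{2} - 11 P$
$B = - \frac{83}{8}$ ($B = 5 - \frac{123}{8} = - \frac{83}{8} \approx -10.375$)
$108 \left(B + t{\left(13 \right)}\right) = 108 \left(- \frac{83}{8} + 13 \left(-11 + 13\right)\right) = 108 \left(- \frac{83}{8} + 13 \cdot 2\right) = 108 \left(- \frac{83}{8} + 26\right) = 108 \cdot \frac{125}{8} = \frac{3375}{2}$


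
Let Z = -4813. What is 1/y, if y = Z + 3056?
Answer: -1/1757 ≈ -0.00056915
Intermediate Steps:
y = -1757 (y = -4813 + 3056 = -1757)
1/y = 1/(-1757) = -1/1757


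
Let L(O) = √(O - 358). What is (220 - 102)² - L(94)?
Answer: 13924 - 2*I*√66 ≈ 13924.0 - 16.248*I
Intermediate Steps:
L(O) = √(-358 + O)
(220 - 102)² - L(94) = (220 - 102)² - √(-358 + 94) = 118² - √(-264) = 13924 - 2*I*√66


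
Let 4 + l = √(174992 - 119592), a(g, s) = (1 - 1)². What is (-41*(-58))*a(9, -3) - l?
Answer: 4 - 10*√554 ≈ -231.37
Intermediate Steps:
a(g, s) = 0 (a(g, s) = 0² = 0)
l = -4 + 10*√554 (l = -4 + √(174992 - 119592) = -4 + √55400 = -4 + 10*√554 ≈ 231.37)
(-41*(-58))*a(9, -3) - l = -41*(-58)*0 - (-4 + 10*√554) = 2378*0 + (4 - 10*√554) = 0 + (4 - 10*√554) = 4 - 10*√554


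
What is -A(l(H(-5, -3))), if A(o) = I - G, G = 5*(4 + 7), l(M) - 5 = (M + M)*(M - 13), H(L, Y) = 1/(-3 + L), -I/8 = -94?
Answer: -697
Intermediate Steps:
I = 752 (I = -8*(-94) = 752)
l(M) = 5 + 2*M*(-13 + M) (l(M) = 5 + (M + M)*(M - 13) = 5 + (2*M)*(-13 + M) = 5 + 2*M*(-13 + M))
G = 55 (G = 5*11 = 55)
A(o) = 697 (A(o) = 752 - 1*55 = 752 - 55 = 697)
-A(l(H(-5, -3))) = -1*697 = -697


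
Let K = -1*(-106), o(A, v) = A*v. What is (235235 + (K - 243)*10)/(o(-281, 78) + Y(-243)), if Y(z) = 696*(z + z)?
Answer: -77955/120058 ≈ -0.64931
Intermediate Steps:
K = 106
Y(z) = 1392*z (Y(z) = 696*(2*z) = 1392*z)
(235235 + (K - 243)*10)/(o(-281, 78) + Y(-243)) = (235235 + (106 - 243)*10)/(-281*78 + 1392*(-243)) = (235235 - 137*10)/(-21918 - 338256) = (235235 - 1370)/(-360174) = 233865*(-1/360174) = -77955/120058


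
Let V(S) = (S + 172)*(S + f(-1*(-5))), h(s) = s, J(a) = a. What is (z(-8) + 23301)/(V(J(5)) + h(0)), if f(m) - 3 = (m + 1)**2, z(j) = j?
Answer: 23293/7788 ≈ 2.9909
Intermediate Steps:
f(m) = 3 + (1 + m)**2 (f(m) = 3 + (m + 1)**2 = 3 + (1 + m)**2)
V(S) = (39 + S)*(172 + S) (V(S) = (S + 172)*(S + (3 + (1 - 1*(-5))**2)) = (172 + S)*(S + (3 + (1 + 5)**2)) = (172 + S)*(S + (3 + 6**2)) = (172 + S)*(S + (3 + 36)) = (172 + S)*(S + 39) = (172 + S)*(39 + S) = (39 + S)*(172 + S))
(z(-8) + 23301)/(V(J(5)) + h(0)) = (-8 + 23301)/((6708 + 5**2 + 211*5) + 0) = 23293/((6708 + 25 + 1055) + 0) = 23293/(7788 + 0) = 23293/7788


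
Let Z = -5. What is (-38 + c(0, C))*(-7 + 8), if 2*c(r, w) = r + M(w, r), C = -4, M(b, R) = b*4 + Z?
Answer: -97/2 ≈ -48.500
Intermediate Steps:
M(b, R) = -5 + 4*b (M(b, R) = b*4 - 5 = 4*b - 5 = -5 + 4*b)
c(r, w) = -5/2 + r/2 + 2*w (c(r, w) = (r + (-5 + 4*w))/2 = (-5 + r + 4*w)/2 = -5/2 + r/2 + 2*w)
(-38 + c(0, C))*(-7 + 8) = (-38 + (-5/2 + (1/2)*0 + 2*(-4)))*(-7 + 8) = (-38 + (-5/2 + 0 - 8))*1 = (-38 - 21/2)*1 = -97/2*1 = -97/2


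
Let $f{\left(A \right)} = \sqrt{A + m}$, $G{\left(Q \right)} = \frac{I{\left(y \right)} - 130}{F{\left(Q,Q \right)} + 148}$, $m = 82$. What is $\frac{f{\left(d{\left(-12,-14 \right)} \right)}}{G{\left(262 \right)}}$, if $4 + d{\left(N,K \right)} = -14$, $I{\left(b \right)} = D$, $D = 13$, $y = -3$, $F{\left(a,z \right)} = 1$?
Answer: $- \frac{1192}{117} \approx -10.188$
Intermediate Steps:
$I{\left(b \right)} = 13$
$d{\left(N,K \right)} = -18$ ($d{\left(N,K \right)} = -4 - 14 = -18$)
$G{\left(Q \right)} = - \frac{117}{149}$ ($G{\left(Q \right)} = \frac{13 - 130}{1 + 148} = - \frac{117}{149}$)
$f{\left(A \right)} = \sqrt{82 + A}$ ($f{\left(A \right)} = \sqrt{A + 82} = \sqrt{82 + A}$)
$\frac{f{\left(d{\left(-12,-14 \right)} \right)}}{G{\left(262 \right)}} = \frac{\sqrt{82 - 18}}{- \frac{117}{149}} = \sqrt{64} \left(- \frac{149}{117}\right) = 8 \left(- \frac{149}{117}\right) = - \frac{1192}{117}$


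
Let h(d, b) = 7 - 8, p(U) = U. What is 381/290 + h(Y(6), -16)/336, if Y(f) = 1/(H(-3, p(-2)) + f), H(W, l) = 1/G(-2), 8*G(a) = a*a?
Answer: 63863/48720 ≈ 1.3108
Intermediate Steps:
G(a) = a²/8 (G(a) = (a*a)/8 = a²/8)
H(W, l) = 2 (H(W, l) = 1/((⅛)*(-2)²) = 1/((⅛)*4) = 1/(½) = 2)
Y(f) = 1/(2 + f)
h(d, b) = -1
381/290 + h(Y(6), -16)/336 = 381/290 - 1/336 = 63863/48720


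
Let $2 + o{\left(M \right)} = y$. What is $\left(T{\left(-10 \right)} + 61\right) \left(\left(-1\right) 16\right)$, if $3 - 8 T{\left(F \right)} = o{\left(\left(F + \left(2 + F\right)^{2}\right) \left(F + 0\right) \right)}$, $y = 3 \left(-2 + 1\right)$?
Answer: $-992$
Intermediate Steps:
$y = -3$ ($y = 3 \left(-1\right) = -3$)
$o{\left(M \right)} = -5$ ($o{\left(M \right)} = -2 - 3 = -5$)
$T{\left(F \right)} = 1$ ($T{\left(F \right)} = \frac{3}{8} - - \frac{5}{8} = \frac{3}{8} + \frac{5}{8} = 1$)
$\left(T{\left(-10 \right)} + 61\right) \left(\left(-1\right) 16\right) = \left(1 + 61\right) \left(\left(-1\right) 16\right) = 62 \left(-16\right) = -992$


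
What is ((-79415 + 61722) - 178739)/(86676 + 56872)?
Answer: -49108/35887 ≈ -1.3684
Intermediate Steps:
((-79415 + 61722) - 178739)/(86676 + 56872) = (-17693 - 178739)/143548 = -196432*1/143548 = -49108/35887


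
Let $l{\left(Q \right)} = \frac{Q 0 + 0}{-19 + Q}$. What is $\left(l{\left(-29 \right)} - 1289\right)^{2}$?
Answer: $1661521$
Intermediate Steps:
$l{\left(Q \right)} = 0$ ($l{\left(Q \right)} = \frac{0 + 0}{-19 + Q} = \frac{0}{-19 + Q} = 0$)
$\left(l{\left(-29 \right)} - 1289\right)^{2} = \left(0 - 1289\right)^{2} = \left(-1289\right)^{2} = 1661521$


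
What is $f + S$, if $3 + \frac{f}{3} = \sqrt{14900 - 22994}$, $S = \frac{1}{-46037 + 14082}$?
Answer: $- \frac{287596}{31955} + 3 i \sqrt{8094} \approx -9.0 + 269.9 i$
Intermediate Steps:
$S = - \frac{1}{31955}$ ($S = \frac{1}{-31955} = - \frac{1}{31955} \approx -3.1294 \cdot 10^{-5}$)
$f = -9 + 3 i \sqrt{8094}$ ($f = -9 + 3 \sqrt{14900 - 22994} = -9 + 3 \sqrt{-8094} = -9 + 3 i \sqrt{8094} \approx -9.0 + 269.9 i$)
$f + S = \left(-9 + 3 i \sqrt{8094}\right) - \frac{1}{31955} = - \frac{287596}{31955} + 3 i \sqrt{8094}$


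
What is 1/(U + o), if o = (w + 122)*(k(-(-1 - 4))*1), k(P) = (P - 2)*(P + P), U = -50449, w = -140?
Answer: -1/50989 ≈ -1.9612e-5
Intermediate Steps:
k(P) = 2*P*(-2 + P) (k(P) = (-2 + P)*(2*P) = 2*P*(-2 + P))
o = -540 (o = (-140 + 122)*((2*(-(-1 - 4))*(-2 - (-1 - 4)))*1) = -18*2*(-1*(-5))*(-2 - 1*(-5)) = -18*2*5*(-2 + 5) = -18*2*5*3 = -540 ≈ -540.00)
1/(U + o) = 1/(-50449 - 540) = 1/(-50989) = -1/50989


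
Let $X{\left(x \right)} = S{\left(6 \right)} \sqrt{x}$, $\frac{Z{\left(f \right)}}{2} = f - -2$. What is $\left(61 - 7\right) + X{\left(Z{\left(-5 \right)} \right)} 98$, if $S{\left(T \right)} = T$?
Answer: $54 + 588 i \sqrt{6} \approx 54.0 + 1440.3 i$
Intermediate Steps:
$Z{\left(f \right)} = 4 + 2 f$ ($Z{\left(f \right)} = 2 \left(f - -2\right) = 2 \left(f + 2\right) = 2 \left(2 + f\right) = 4 + 2 f$)
$X{\left(x \right)} = 6 \sqrt{x}$
$\left(61 - 7\right) + X{\left(Z{\left(-5 \right)} \right)} 98 = \left(61 - 7\right) + 6 \sqrt{4 + 2 \left(-5\right)} 98 = 54 + 6 \sqrt{4 - 10} \cdot 98 = 54 + 6 \sqrt{-6} \cdot 98 = 54 + 6 i \sqrt{6} \cdot 98 = 54 + 588 i \sqrt{6}$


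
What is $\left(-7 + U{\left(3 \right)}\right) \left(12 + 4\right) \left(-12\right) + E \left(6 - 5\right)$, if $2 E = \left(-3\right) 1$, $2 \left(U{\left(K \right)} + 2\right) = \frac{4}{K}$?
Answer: $\frac{3197}{2} \approx 1598.5$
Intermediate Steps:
$U{\left(K \right)} = -2 + \frac{2}{K}$ ($U{\left(K \right)} = -2 + \frac{4 \frac{1}{K}}{2} = -2 + \frac{2}{K}$)
$E = - \frac{3}{2}$ ($E = \frac{\left(-3\right) 1}{2} = \frac{1}{2} \left(-3\right) = - \frac{3}{2} \approx -1.5$)
$\left(-7 + U{\left(3 \right)}\right) \left(12 + 4\right) \left(-12\right) + E \left(6 - 5\right) = \left(-7 - \left(2 - \frac{2}{3}\right)\right) \left(12 + 4\right) \left(-12\right) - \frac{3 \left(6 - 5\right)}{2} = \left(-7 + \left(-2 + 2 \cdot \frac{1}{3}\right)\right) 16 \left(-12\right) - \frac{3}{2} = \left(-7 + \left(-2 + \frac{2}{3}\right)\right) 16 \left(-12\right) - \frac{3}{2} = \left(-7 - \frac{4}{3}\right) 16 \left(-12\right) - \frac{3}{2} = \left(- \frac{25}{3}\right) 16 \left(-12\right) - \frac{3}{2} = \left(- \frac{400}{3}\right) \left(-12\right) - \frac{3}{2} = 1600 - \frac{3}{2} = \frac{3197}{2}$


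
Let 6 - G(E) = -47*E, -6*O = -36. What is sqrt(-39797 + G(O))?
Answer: I*sqrt(39509) ≈ 198.77*I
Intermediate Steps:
O = 6 (O = -1/6*(-36) = 6)
G(E) = 6 + 47*E (G(E) = 6 - (-47)*E = 6 + 47*E)
sqrt(-39797 + G(O)) = sqrt(-39797 + (6 + 47*6)) = sqrt(-39797 + (6 + 282)) = sqrt(-39797 + 288) = sqrt(-39509) = I*sqrt(39509)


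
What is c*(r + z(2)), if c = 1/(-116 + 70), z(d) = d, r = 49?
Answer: -51/46 ≈ -1.1087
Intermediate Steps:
c = -1/46 (c = 1/(-46) = -1/46 ≈ -0.021739)
c*(r + z(2)) = -(49 + 2)/46 = -1/46*51 = -51/46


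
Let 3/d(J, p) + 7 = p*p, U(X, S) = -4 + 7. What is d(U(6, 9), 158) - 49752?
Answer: -413886887/8319 ≈ -49752.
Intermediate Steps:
U(X, S) = 3
d(J, p) = 3/(-7 + p²) (d(J, p) = 3/(-7 + p*p) = 3/(-7 + p²))
d(U(6, 9), 158) - 49752 = 3/(-7 + 158²) - 49752 = 3/(-7 + 24964) - 49752 = 3/24957 - 49752 = 3*(1/24957) - 49752 = 1/8319 - 49752 = -413886887/8319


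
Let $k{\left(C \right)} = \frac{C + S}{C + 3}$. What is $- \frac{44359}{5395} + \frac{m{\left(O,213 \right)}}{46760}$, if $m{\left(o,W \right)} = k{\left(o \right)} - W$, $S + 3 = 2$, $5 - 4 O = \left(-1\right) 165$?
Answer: $- \frac{726379869}{88294570} \approx -8.2268$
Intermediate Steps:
$O = \frac{85}{2}$ ($O = \frac{5}{4} - \frac{\left(-1\right) 165}{4} = \frac{5}{4} - - \frac{165}{4} = \frac{5}{4} + \frac{165}{4} = \frac{85}{2} \approx 42.5$)
$S = -1$ ($S = -3 + 2 = -1$)
$k{\left(C \right)} = \frac{-1 + C}{3 + C}$ ($k{\left(C \right)} = \frac{C - 1}{C + 3} = \frac{-1 + C}{3 + C}$)
$m{\left(o,W \right)} = - W + \frac{-1 + o}{3 + o}$ ($m{\left(o,W \right)} = \frac{-1 + o}{3 + o} - W = - W + \frac{-1 + o}{3 + o}$)
$- \frac{44359}{5395} + \frac{m{\left(O,213 \right)}}{46760} = - \frac{44359}{5395} + \frac{\frac{1}{3 + \frac{85}{2}} \left(-1 + \frac{85}{2} - 213 \left(3 + \frac{85}{2}\right)\right)}{46760} = \left(-44359\right) \frac{1}{5395} + \frac{-1 + \frac{85}{2} - 213 \cdot \frac{91}{2}}{\frac{91}{2}} \cdot \frac{1}{46760} = - \frac{44359}{5395} + \frac{2 \left(-1 + \frac{85}{2} - \frac{19383}{2}\right)}{91} \cdot \frac{1}{46760} = - \frac{44359}{5395} + \frac{2}{91} \left(-9650\right) \frac{1}{46760} = - \frac{44359}{5395} - \frac{965}{212758} = - \frac{726379869}{88294570}$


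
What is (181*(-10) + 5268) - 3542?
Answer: -84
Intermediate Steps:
(181*(-10) + 5268) - 3542 = (-1810 + 5268) - 3542 = 3458 - 3542 = -84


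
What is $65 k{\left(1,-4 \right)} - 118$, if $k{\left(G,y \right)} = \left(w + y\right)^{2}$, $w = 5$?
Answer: $-53$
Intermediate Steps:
$k{\left(G,y \right)} = \left(5 + y\right)^{2}$
$65 k{\left(1,-4 \right)} - 118 = 65 \left(5 - 4\right)^{2} - 118 = 65 \cdot 1^{2} - 118 = 65 \cdot 1 - 118 = 65 - 118 = -53$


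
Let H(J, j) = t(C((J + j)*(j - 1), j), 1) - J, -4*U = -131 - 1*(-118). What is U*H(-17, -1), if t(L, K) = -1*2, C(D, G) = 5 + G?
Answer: 195/4 ≈ 48.750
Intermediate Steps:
U = 13/4 (U = -(-131 - 1*(-118))/4 = -(-131 + 118)/4 = -¼*(-13) = 13/4 ≈ 3.2500)
t(L, K) = -2
H(J, j) = -2 - J
U*H(-17, -1) = 13*(-2 - 1*(-17))/4 = 13*(-2 + 17)/4 = (13/4)*15 = 195/4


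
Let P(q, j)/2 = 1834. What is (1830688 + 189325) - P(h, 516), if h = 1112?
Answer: 2016345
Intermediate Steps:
P(q, j) = 3668 (P(q, j) = 2*1834 = 3668)
(1830688 + 189325) - P(h, 516) = (1830688 + 189325) - 1*3668 = 2020013 - 3668 = 2016345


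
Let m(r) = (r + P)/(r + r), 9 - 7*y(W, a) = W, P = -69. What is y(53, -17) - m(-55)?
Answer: -2854/385 ≈ -7.4130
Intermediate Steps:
y(W, a) = 9/7 - W/7
m(r) = (-69 + r)/(2*r) (m(r) = (r - 69)/(r + r) = (-69 + r)/((2*r)) = (-69 + r)*(1/(2*r)) = (-69 + r)/(2*r))
y(53, -17) - m(-55) = (9/7 - 1/7*53) - (-69 - 55)/(2*(-55)) = (9/7 - 53/7) - (-1)*(-124)/(2*55) = -44/7 - 1*62/55 = -44/7 - 62/55 = -2854/385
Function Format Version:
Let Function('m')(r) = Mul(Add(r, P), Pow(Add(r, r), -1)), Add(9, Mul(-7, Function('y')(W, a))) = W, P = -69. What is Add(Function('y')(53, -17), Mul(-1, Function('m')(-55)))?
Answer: Rational(-2854, 385) ≈ -7.4130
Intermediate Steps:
Function('y')(W, a) = Add(Rational(9, 7), Mul(Rational(-1, 7), W))
Function('m')(r) = Mul(Rational(1, 2), Pow(r, -1), Add(-69, r)) (Function('m')(r) = Mul(Add(r, -69), Pow(Add(r, r), -1)) = Mul(Add(-69, r), Pow(Mul(2, r), -1)) = Mul(Add(-69, r), Mul(Rational(1, 2), Pow(r, -1))) = Mul(Rational(1, 2), Pow(r, -1), Add(-69, r)))
Add(Function('y')(53, -17), Mul(-1, Function('m')(-55))) = Add(Add(Rational(9, 7), Mul(Rational(-1, 7), 53)), Mul(-1, Mul(Rational(1, 2), Pow(-55, -1), Add(-69, -55)))) = Add(Add(Rational(9, 7), Rational(-53, 7)), Mul(-1, Mul(Rational(1, 2), Rational(-1, 55), -124))) = Add(Rational(-44, 7), Mul(-1, Rational(62, 55))) = Add(Rational(-44, 7), Rational(-62, 55)) = Rational(-2854, 385)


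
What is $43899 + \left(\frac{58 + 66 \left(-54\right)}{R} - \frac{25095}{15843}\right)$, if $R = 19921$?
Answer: $\frac{4618112606748}{105202801} \approx 43897.0$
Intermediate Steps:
$43899 + \left(\frac{58 + 66 \left(-54\right)}{R} - \frac{25095}{15843}\right) = 43899 - \left(\frac{8365}{5281} - \frac{58 + 66 \left(-54\right)}{19921}\right) = 43899 - \left(\frac{8365}{5281} - \left(58 - 3564\right) \frac{1}{19921}\right) = 43899 - \frac{185154351}{105202801} = \frac{4618112606748}{105202801}$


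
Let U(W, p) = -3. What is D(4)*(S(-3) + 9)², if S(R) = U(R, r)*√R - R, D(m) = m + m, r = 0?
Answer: 936 - 576*I*√3 ≈ 936.0 - 997.66*I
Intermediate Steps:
D(m) = 2*m
S(R) = -R - 3*√R (S(R) = -3*√R - R = -R - 3*√R)
D(4)*(S(-3) + 9)² = (2*4)*((-1*(-3) - 3*I*√3) + 9)² = 8*((3 - 3*I*√3) + 9)² = 8*(12 - 3*I*√3)²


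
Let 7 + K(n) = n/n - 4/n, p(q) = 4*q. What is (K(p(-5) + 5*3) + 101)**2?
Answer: 229441/25 ≈ 9177.6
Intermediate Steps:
K(n) = -6 - 4/n (K(n) = -7 + (n/n - 4/n) = -7 + (1 - 4/n) = -6 - 4/n)
(K(p(-5) + 5*3) + 101)**2 = ((-6 - 4/(4*(-5) + 5*3)) + 101)**2 = ((-6 - 4/(-20 + 15)) + 101)**2 = ((-6 - 4/(-5)) + 101)**2 = ((-6 - 4*(-1/5)) + 101)**2 = ((-6 + 4/5) + 101)**2 = (-26/5 + 101)**2 = (479/5)**2 = 229441/25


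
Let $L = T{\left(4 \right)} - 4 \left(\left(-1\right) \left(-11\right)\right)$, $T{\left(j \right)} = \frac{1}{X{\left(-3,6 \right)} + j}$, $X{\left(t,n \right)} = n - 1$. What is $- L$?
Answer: $\frac{395}{9} \approx 43.889$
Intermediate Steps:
$X{\left(t,n \right)} = -1 + n$ ($X{\left(t,n \right)} = n - 1 = -1 + n$)
$T{\left(j \right)} = \frac{1}{5 + j}$ ($T{\left(j \right)} = \frac{1}{\left(-1 + 6\right) + j} = \frac{1}{5 + j}$)
$L = - \frac{395}{9}$ ($L = \frac{1}{5 + 4} - 4 \left(\left(-1\right) \left(-11\right)\right) = \frac{1}{9} - 44 = - \frac{395}{9} \approx -43.889$)
$- L = \left(-1\right) \left(- \frac{395}{9}\right) = \frac{395}{9}$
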